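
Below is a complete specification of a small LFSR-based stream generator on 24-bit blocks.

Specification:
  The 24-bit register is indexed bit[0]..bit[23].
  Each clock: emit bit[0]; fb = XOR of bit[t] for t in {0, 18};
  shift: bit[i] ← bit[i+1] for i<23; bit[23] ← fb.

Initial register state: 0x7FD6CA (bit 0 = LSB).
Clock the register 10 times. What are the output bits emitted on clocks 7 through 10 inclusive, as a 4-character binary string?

reg_0 = 0x7FD6CA
clock 1: out=0, reg = 0xBFEB65
clock 2: out=1, reg = 0x5FF5B2
clock 3: out=0, reg = 0xAFFAD9
clock 4: out=1, reg = 0x57FD6C
clock 5: out=0, reg = 0xABFEB6
clock 6: out=0, reg = 0x55FF5B
clock 7: out=1, reg = 0x2AFFAD
clock 8: out=1, reg = 0x957FD6
clock 9: out=0, reg = 0xCABFEB
clock 10: out=1, reg = 0xE55FF5

1101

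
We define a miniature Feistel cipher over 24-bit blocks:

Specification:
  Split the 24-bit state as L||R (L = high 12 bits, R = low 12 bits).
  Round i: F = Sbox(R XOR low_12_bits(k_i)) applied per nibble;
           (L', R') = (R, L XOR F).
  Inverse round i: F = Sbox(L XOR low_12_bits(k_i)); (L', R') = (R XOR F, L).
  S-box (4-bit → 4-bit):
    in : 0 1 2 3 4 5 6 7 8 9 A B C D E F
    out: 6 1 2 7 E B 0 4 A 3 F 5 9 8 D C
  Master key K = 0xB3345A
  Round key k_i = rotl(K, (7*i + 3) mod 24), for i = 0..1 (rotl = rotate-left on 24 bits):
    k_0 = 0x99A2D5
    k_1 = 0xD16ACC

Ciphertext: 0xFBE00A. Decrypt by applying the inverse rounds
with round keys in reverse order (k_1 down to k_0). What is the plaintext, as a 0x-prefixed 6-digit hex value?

0xC86B48

s_0 = ciphertext = 0xFBE00A
s_1 = InvRound(s_0, k_1) = 0xB48FBE
s_2 = InvRound(s_1, k_0) = 0xC86B48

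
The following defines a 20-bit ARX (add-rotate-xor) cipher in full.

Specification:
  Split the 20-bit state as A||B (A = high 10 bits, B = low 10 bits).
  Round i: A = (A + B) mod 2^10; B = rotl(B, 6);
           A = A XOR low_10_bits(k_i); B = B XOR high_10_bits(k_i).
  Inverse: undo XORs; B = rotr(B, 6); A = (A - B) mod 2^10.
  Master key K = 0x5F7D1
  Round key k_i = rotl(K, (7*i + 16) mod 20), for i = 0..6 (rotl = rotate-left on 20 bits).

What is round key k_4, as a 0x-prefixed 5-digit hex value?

K = 0x5F7D1
k_0 = rotl(K, (7*0+16) mod 20) = rotl(K, 16) = 0x15F7D
k_1 = rotl(K, (7*1+16) mod 20) = rotl(K, 3) = 0xFBE8A
k_2 = rotl(K, (7*2+16) mod 20) = rotl(K, 10) = 0xF457D
k_3 = rotl(K, (7*3+16) mod 20) = rotl(K, 17) = 0x2BEFA
k_4 = rotl(K, (7*4+16) mod 20) = rotl(K, 4) = 0xF7D15

0xF7D15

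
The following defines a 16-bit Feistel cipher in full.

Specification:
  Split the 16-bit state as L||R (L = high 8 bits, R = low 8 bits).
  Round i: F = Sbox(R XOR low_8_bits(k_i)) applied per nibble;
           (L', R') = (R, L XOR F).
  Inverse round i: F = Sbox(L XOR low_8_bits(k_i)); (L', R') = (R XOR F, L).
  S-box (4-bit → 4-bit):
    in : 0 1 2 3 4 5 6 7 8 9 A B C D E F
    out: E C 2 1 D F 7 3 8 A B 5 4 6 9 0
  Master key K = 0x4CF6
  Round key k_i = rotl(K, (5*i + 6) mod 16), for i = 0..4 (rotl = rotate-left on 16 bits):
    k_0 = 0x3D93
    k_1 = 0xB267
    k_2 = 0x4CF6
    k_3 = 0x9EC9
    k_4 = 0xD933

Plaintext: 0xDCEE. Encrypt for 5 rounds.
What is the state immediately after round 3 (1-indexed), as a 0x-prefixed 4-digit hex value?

0x6843

s_0 = plaintext = 0xDCEE
s_1 = Round(s_0, k_0) = 0xEEEA
s_2 = Round(s_1, k_1) = 0xEA68
s_3 = Round(s_2, k_2) = 0x6843
s_4 = Round(s_3, k_3) = 0x43E3
s_5 = Round(s_4, k_4) = 0xE32D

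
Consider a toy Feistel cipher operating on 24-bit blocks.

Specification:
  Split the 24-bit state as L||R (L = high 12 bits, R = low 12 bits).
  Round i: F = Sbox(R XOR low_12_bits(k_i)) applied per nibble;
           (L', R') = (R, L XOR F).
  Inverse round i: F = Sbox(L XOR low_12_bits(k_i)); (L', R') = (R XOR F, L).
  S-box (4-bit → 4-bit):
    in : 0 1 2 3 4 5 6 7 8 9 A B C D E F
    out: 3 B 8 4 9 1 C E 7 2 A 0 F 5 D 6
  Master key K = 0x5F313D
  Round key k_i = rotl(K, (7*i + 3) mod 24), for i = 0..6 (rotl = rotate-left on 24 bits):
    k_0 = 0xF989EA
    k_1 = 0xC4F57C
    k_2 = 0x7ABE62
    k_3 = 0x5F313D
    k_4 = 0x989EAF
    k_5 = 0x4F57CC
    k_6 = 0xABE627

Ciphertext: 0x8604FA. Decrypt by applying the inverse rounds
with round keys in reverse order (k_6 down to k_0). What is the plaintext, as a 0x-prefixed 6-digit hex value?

0x07A64D

s_0 = ciphertext = 0x8604FA
s_1 = InvRound(s_0, k_6) = 0x964860
s_2 = InvRound(s_1, k_5) = 0x5C7964
s_3 = InvRound(s_2, k_4) = 0x9A35C7
s_4 = InvRound(s_3, k_3) = 0x2EA9A3
s_5 = InvRound(s_4, k_2) = 0x6D42EA
s_6 = InvRound(s_5, k_1) = 0x64D6D4
s_7 = InvRound(s_6, k_0) = 0x07A64D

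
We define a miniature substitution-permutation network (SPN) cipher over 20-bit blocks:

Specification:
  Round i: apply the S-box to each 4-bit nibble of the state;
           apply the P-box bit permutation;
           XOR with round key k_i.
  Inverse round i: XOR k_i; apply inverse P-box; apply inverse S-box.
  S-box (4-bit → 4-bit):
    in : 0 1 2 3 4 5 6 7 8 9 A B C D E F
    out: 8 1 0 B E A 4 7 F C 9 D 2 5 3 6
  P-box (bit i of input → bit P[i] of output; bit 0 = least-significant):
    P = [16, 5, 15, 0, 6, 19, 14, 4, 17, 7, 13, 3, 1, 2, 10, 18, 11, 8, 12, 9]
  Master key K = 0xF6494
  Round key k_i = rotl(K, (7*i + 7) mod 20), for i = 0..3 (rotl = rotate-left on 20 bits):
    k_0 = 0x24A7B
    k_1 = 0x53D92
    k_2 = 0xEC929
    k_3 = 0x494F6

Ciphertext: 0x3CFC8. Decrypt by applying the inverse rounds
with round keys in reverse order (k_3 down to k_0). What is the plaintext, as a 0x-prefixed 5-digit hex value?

0x11936

s_0 = ciphertext = 0x3CFC8
s_1 = InvRound(s_0, k_3) = 0x83A9E
s_2 = InvRound(s_1, k_2) = 0x43794
s_3 = InvRound(s_2, k_1) = 0xAE221
s_4 = InvRound(s_3, k_0) = 0x11936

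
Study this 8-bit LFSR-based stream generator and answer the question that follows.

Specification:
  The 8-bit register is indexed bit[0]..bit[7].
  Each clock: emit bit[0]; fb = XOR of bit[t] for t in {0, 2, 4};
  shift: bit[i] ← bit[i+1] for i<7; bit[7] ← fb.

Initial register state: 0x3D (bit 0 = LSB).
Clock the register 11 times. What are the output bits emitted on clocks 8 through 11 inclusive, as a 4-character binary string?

reg_0 = 0x3D
clock 1: out=1, reg = 0x9E
clock 2: out=0, reg = 0x4F
clock 3: out=1, reg = 0x27
clock 4: out=1, reg = 0x13
clock 5: out=1, reg = 0x09
clock 6: out=1, reg = 0x84
clock 7: out=0, reg = 0xC2
clock 8: out=0, reg = 0x61
clock 9: out=1, reg = 0xB0
clock 10: out=0, reg = 0xD8
clock 11: out=0, reg = 0xEC

0100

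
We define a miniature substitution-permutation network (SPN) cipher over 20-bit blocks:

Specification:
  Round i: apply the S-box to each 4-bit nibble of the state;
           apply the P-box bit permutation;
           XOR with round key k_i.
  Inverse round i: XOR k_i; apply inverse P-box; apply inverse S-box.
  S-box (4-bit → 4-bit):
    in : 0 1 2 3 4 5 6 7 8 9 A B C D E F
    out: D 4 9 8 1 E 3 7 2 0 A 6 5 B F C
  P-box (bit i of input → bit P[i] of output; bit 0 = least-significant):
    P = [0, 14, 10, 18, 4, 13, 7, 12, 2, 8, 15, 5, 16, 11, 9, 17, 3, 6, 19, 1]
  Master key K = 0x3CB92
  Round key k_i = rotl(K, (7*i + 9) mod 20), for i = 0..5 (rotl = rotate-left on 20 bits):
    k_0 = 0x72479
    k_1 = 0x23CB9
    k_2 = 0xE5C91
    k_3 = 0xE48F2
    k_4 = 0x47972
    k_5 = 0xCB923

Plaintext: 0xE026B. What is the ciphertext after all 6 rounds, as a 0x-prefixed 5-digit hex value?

0x40AC4

s_0 = plaintext = 0xE026B
s_1 = Round(s_0, k_0) = 0xC4207
s_2 = Round(s_1, k_1) = 0xB6804
s_3 = Round(s_2, k_2) = 0x74540
s_4 = Round(s_3, k_3) = 0x3CD8B
s_5 = Round(s_4, k_4) = 0x51E54
s_6 = Round(s_5, k_5) = 0x40AC4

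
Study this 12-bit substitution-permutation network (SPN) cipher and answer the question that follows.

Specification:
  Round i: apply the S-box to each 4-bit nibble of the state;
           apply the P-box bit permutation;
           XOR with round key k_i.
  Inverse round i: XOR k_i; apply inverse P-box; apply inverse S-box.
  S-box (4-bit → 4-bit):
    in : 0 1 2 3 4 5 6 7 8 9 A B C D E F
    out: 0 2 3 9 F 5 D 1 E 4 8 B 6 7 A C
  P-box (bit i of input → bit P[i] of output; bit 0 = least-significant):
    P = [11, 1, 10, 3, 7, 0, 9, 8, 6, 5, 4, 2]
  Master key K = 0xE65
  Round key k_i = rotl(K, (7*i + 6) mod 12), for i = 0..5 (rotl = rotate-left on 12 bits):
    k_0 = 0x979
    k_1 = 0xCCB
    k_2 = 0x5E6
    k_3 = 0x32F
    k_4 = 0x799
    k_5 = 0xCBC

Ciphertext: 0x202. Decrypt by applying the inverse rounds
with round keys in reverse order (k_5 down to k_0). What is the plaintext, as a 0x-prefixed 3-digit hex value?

0xAF8

s_0 = ciphertext = 0x202
s_1 = InvRound(s_0, k_5) = 0x854
s_2 = InvRound(s_1, k_4) = 0x346
s_3 = InvRound(s_2, k_3) = 0x21A
s_4 = InvRound(s_3, k_2) = 0x46F
s_5 = InvRound(s_4, k_1) = 0xE77
s_6 = InvRound(s_5, k_0) = 0xAF8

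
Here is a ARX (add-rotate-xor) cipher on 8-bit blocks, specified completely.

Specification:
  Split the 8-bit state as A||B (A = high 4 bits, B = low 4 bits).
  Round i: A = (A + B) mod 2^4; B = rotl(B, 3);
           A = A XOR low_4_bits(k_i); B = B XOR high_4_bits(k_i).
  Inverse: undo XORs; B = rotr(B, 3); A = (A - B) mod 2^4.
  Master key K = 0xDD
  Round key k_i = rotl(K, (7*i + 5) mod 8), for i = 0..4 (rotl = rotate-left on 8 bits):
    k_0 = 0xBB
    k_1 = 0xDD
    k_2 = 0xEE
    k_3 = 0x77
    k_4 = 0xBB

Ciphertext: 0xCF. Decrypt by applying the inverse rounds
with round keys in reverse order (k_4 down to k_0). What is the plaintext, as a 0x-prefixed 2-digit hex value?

0xA8

s_0 = ciphertext = 0xCF
s_1 = InvRound(s_0, k_4) = 0xF8
s_2 = InvRound(s_1, k_3) = 0x9F
s_3 = InvRound(s_2, k_2) = 0x52
s_4 = InvRound(s_3, k_1) = 0x9F
s_5 = InvRound(s_4, k_0) = 0xA8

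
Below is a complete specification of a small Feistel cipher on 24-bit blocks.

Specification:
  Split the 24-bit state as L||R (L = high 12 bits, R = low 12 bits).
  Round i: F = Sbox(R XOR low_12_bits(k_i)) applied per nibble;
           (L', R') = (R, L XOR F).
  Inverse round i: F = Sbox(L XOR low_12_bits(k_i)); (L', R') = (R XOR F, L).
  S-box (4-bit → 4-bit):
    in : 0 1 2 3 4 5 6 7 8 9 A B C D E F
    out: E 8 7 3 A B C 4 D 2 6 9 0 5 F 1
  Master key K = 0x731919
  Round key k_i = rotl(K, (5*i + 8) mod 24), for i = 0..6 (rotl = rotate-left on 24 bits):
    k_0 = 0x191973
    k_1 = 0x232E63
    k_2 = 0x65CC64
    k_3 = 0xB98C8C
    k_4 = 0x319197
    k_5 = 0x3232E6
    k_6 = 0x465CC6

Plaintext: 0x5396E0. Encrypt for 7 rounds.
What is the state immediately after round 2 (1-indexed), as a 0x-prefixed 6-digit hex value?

0x41A0A2

s_0 = plaintext = 0x5396E0
s_1 = Round(s_0, k_0) = 0x6E041A
s_2 = Round(s_1, k_1) = 0x41A0A2
s_3 = Round(s_2, k_2) = 0x0A2416
s_4 = Round(s_3, k_3) = 0x416D84
s_5 = Round(s_4, k_4) = 0xD84495
s_6 = Round(s_5, k_5) = 0x4951C7
s_7 = Round(s_6, k_6) = 0x1C717D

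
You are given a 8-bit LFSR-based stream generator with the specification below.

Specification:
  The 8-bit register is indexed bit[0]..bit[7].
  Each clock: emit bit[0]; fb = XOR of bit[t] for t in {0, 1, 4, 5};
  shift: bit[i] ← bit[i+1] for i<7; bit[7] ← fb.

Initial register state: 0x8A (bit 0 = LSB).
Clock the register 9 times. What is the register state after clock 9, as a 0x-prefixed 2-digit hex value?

reg_0 = 0x8A
clock 1: out=0, reg = 0xC5
clock 2: out=1, reg = 0xE2
clock 3: out=0, reg = 0x71
clock 4: out=1, reg = 0xB8
clock 5: out=0, reg = 0x5C
clock 6: out=0, reg = 0xAE
clock 7: out=0, reg = 0x57
clock 8: out=1, reg = 0xAB
clock 9: out=1, reg = 0xD5

0xD5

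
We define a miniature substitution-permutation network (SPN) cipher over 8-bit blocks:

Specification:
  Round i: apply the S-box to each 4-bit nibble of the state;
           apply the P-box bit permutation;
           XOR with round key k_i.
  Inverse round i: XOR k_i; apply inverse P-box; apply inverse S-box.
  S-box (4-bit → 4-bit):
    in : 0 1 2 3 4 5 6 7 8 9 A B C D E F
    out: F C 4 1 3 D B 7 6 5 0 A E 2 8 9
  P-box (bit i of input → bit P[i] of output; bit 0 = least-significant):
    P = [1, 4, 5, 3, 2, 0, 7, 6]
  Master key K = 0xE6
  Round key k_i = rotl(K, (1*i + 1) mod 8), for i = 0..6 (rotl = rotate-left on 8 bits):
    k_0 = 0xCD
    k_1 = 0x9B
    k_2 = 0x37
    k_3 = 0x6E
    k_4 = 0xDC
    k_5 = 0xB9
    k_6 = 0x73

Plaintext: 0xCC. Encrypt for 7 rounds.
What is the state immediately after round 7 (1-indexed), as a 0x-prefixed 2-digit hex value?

0x61

s_0 = plaintext = 0xCC
s_1 = Round(s_0, k_0) = 0x34
s_2 = Round(s_1, k_1) = 0x8D
s_3 = Round(s_2, k_2) = 0xA6
s_4 = Round(s_3, k_3) = 0x74
s_5 = Round(s_4, k_4) = 0x4B
s_6 = Round(s_5, k_5) = 0xA4
s_7 = Round(s_6, k_6) = 0x61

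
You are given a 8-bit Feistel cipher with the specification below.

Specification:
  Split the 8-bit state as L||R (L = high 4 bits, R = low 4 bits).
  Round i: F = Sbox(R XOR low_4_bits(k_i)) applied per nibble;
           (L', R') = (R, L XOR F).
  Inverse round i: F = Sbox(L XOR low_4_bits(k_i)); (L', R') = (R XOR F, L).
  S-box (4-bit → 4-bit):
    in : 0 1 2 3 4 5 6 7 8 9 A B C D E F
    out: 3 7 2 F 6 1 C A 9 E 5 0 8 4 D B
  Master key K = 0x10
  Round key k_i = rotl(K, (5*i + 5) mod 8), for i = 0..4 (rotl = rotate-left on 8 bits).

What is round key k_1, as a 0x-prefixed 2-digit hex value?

K = 0x10
k_0 = rotl(K, (5*0+5) mod 8) = rotl(K, 5) = 0x02
k_1 = rotl(K, (5*1+5) mod 8) = rotl(K, 2) = 0x40

0x40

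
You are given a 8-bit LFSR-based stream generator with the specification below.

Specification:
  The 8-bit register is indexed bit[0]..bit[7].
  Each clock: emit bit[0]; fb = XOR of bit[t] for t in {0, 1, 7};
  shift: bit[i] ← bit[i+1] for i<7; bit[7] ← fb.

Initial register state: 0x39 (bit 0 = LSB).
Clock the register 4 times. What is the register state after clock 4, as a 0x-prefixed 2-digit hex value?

reg_0 = 0x39
clock 1: out=1, reg = 0x9C
clock 2: out=0, reg = 0xCE
clock 3: out=0, reg = 0x67
clock 4: out=1, reg = 0x33

0x33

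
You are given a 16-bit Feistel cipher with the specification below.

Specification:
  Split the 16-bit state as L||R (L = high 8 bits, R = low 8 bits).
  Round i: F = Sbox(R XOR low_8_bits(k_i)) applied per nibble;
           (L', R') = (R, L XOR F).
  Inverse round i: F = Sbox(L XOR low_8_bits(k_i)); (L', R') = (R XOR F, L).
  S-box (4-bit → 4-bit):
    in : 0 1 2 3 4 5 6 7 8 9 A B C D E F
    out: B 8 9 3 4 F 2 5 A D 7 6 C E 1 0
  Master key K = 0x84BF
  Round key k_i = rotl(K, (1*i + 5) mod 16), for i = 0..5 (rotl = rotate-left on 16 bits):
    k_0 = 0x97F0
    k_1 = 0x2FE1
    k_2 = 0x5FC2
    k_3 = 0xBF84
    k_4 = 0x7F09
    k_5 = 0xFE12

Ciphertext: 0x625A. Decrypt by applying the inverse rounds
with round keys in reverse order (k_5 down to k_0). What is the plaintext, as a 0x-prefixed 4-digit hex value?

s_0 = ciphertext = 0x625A
s_1 = InvRound(s_0, k_5) = 0x0162
s_2 = InvRound(s_1, k_4) = 0xD801
s_3 = InvRound(s_2, k_3) = 0xFDD8
s_4 = InvRound(s_3, k_2) = 0xE8FD
s_5 = InvRound(s_4, k_1) = 0x40E8
s_6 = InvRound(s_5, k_0) = 0x8340

0x8340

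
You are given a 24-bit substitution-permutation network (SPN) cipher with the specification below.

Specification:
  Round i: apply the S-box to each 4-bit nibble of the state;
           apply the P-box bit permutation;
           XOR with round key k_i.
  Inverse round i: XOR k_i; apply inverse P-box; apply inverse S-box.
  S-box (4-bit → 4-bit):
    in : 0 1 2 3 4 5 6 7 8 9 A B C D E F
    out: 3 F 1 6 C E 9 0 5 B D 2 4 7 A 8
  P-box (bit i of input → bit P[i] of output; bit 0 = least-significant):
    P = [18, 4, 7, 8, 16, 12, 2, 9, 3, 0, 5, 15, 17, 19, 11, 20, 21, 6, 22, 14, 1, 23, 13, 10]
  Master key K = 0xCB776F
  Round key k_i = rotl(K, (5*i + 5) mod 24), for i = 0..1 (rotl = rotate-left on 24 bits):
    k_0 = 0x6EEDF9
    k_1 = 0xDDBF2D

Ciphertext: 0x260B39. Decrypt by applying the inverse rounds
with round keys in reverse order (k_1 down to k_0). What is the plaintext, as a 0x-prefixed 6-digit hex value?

0x866CE2

s_0 = ciphertext = 0x260B39
s_1 = InvRound(s_0, k_1) = 0x589FDB
s_2 = InvRound(s_1, k_0) = 0x866CE2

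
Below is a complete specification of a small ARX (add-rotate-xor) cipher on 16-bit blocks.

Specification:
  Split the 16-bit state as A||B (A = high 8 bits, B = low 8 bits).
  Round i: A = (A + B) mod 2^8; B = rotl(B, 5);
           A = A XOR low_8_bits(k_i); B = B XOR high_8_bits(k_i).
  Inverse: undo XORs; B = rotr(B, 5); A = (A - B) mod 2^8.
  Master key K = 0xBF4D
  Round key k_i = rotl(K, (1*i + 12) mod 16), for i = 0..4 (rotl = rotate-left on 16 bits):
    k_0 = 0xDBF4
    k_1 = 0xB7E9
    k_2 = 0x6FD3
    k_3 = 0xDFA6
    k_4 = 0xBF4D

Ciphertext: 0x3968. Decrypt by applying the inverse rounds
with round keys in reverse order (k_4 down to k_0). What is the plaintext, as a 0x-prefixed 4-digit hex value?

s_0 = ciphertext = 0x3968
s_1 = InvRound(s_0, k_4) = 0xB6BE
s_2 = InvRound(s_1, k_3) = 0x050B
s_3 = InvRound(s_2, k_2) = 0xB323
s_4 = InvRound(s_3, k_1) = 0xB6A4
s_5 = InvRound(s_4, k_0) = 0x47FB

0x47FB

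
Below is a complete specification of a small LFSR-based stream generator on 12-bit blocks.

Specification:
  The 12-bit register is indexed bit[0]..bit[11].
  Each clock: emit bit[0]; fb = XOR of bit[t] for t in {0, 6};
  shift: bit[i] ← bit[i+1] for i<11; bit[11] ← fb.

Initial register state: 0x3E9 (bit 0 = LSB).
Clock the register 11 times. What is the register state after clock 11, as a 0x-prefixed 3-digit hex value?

reg_0 = 0x3E9
clock 1: out=1, reg = 0x1F4
clock 2: out=0, reg = 0x8FA
clock 3: out=0, reg = 0xC7D
clock 4: out=1, reg = 0x63E
clock 5: out=0, reg = 0x31F
clock 6: out=1, reg = 0x98F
clock 7: out=1, reg = 0xCC7
clock 8: out=1, reg = 0x663
clock 9: out=1, reg = 0x331
clock 10: out=1, reg = 0x998
clock 11: out=0, reg = 0x4CC

0x4CC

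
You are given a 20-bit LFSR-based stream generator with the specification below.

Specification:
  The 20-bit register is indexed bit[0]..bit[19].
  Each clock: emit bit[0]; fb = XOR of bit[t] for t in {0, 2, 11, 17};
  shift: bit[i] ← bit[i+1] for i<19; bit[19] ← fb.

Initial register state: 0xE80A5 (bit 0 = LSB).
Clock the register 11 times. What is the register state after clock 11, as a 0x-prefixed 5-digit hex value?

reg_0 = 0xE80A5
clock 1: out=1, reg = 0xF4052
clock 2: out=0, reg = 0xFA029
clock 3: out=1, reg = 0x7D014
clock 4: out=0, reg = 0x3E80A
clock 5: out=0, reg = 0x1F405
clock 6: out=1, reg = 0x0FA02
clock 7: out=0, reg = 0x87D01
clock 8: out=1, reg = 0x43E80
clock 9: out=0, reg = 0xA1F40
clock 10: out=0, reg = 0x50FA0
clock 11: out=0, reg = 0xA87D0

0xA87D0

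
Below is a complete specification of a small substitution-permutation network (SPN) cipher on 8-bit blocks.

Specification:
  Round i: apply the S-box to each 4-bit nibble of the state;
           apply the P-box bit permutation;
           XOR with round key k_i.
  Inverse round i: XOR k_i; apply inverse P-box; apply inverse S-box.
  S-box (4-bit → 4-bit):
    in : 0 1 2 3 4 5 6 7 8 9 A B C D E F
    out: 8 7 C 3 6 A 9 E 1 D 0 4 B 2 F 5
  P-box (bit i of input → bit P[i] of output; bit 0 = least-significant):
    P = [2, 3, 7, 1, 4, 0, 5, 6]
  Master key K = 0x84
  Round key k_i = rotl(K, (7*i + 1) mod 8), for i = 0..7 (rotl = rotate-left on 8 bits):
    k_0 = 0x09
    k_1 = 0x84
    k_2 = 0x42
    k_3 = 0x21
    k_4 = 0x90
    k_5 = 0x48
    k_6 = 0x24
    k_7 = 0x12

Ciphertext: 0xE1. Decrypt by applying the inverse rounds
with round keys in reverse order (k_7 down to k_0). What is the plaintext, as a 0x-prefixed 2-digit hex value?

s_0 = ciphertext = 0xE1
s_1 = InvRound(s_0, k_7) = 0xE2
s_2 = InvRound(s_1, k_6) = 0x09
s_3 = InvRound(s_2, k_5) = 0x5A
s_4 = InvRound(s_3, k_4) = 0x07
s_5 = InvRound(s_4, k_3) = 0xB6
s_6 = InvRound(s_5, k_2) = 0x9F
s_7 = InvRound(s_6, k_1) = 0x35
s_8 = InvRound(s_7, k_0) = 0xF3

0xF3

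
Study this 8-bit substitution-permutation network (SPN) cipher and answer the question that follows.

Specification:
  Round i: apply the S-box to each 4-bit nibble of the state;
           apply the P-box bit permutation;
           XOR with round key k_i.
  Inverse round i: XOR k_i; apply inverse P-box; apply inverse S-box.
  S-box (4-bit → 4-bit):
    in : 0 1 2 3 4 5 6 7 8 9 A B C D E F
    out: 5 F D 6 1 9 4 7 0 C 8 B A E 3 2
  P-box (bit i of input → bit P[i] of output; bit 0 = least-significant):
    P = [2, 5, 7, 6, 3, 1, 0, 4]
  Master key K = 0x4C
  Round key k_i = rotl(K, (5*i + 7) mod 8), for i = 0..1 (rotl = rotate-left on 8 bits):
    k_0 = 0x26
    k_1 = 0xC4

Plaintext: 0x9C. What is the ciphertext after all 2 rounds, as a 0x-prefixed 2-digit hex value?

0x78

s_0 = plaintext = 0x9C
s_1 = Round(s_0, k_0) = 0x57
s_2 = Round(s_1, k_1) = 0x78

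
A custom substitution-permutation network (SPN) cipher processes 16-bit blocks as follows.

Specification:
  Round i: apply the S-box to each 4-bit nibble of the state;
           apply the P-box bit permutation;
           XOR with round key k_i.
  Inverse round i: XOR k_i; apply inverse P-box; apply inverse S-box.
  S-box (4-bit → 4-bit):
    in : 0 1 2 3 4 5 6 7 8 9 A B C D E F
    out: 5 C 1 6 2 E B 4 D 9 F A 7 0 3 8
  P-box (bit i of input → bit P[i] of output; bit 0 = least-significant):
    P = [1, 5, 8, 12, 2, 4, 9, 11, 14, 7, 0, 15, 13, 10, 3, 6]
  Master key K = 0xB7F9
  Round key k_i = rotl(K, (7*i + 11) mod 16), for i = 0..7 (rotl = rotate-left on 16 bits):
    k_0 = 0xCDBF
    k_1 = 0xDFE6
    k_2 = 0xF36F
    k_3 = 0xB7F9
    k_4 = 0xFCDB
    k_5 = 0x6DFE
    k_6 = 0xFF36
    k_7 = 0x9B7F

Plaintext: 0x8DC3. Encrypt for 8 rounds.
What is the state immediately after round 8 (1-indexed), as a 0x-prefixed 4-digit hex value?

0x6666

s_0 = plaintext = 0x8DC3
s_1 = Round(s_0, k_0) = 0xEEC3
s_2 = Round(s_1, k_1) = 0xB852
s_3 = Round(s_2, k_2) = 0x3D3C
s_4 = Round(s_3, k_3) = 0xB0C3
s_5 = Round(s_4, k_4) = 0xBBAE
s_6 = Round(s_5, k_5) = 0xE308
s_7 = Round(s_6, k_6) = 0xC8B1
s_8 = Round(s_7, k_7) = 0x6666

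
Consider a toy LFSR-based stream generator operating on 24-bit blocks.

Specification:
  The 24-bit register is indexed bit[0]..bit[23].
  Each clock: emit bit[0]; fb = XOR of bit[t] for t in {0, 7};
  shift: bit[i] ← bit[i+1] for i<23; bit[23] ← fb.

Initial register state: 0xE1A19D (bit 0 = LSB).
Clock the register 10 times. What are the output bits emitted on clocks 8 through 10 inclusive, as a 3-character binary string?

110

reg_0 = 0xE1A19D
clock 1: out=1, reg = 0x70D0CE
clock 2: out=0, reg = 0xB86867
clock 3: out=1, reg = 0xDC3433
clock 4: out=1, reg = 0xEE1A19
clock 5: out=1, reg = 0xF70D0C
clock 6: out=0, reg = 0x7B8686
clock 7: out=0, reg = 0xBDC343
clock 8: out=1, reg = 0xDEE1A1
clock 9: out=1, reg = 0x6F70D0
clock 10: out=0, reg = 0xB7B868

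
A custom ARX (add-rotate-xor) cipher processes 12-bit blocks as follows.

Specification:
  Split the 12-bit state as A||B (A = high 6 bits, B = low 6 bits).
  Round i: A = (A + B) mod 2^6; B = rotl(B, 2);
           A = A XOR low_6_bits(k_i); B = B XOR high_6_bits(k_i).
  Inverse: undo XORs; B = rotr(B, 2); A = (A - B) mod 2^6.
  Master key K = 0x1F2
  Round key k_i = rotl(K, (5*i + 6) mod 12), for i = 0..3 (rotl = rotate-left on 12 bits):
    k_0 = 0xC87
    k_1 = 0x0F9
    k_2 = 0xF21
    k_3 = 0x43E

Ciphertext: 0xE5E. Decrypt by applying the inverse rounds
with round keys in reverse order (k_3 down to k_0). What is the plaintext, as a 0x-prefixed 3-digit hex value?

s_0 = ciphertext = 0xE5E
s_1 = InvRound(s_0, k_3) = 0x923
s_2 = InvRound(s_1, k_2) = 0x3B7
s_3 = InvRound(s_2, k_1) = 0xA8D
s_4 = InvRound(s_3, k_0) = 0xBBF

0xBBF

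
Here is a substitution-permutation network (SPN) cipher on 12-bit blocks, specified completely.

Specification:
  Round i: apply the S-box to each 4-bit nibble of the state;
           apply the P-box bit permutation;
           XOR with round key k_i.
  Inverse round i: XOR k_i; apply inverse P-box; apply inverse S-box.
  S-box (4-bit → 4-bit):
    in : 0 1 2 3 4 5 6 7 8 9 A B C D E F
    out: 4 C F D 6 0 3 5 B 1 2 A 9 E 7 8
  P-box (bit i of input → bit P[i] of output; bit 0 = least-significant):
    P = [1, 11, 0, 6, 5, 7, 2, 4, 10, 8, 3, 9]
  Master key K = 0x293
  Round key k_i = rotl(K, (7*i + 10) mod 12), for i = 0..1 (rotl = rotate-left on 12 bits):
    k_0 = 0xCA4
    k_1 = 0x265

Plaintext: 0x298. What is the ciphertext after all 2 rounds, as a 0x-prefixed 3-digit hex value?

0xC5E

s_0 = plaintext = 0x298
s_1 = Round(s_0, k_0) = 0x3CE
s_2 = Round(s_1, k_1) = 0xC5E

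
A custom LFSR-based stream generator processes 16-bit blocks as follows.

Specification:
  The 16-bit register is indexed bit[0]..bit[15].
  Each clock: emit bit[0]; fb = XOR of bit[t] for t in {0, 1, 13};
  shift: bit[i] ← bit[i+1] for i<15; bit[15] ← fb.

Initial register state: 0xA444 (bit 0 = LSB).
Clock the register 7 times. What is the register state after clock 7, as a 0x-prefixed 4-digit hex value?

0x7748

reg_0 = 0xA444
clock 1: out=0, reg = 0xD222
clock 2: out=0, reg = 0xE911
clock 3: out=1, reg = 0x7488
clock 4: out=0, reg = 0xBA44
clock 5: out=0, reg = 0xDD22
clock 6: out=0, reg = 0xEE91
clock 7: out=1, reg = 0x7748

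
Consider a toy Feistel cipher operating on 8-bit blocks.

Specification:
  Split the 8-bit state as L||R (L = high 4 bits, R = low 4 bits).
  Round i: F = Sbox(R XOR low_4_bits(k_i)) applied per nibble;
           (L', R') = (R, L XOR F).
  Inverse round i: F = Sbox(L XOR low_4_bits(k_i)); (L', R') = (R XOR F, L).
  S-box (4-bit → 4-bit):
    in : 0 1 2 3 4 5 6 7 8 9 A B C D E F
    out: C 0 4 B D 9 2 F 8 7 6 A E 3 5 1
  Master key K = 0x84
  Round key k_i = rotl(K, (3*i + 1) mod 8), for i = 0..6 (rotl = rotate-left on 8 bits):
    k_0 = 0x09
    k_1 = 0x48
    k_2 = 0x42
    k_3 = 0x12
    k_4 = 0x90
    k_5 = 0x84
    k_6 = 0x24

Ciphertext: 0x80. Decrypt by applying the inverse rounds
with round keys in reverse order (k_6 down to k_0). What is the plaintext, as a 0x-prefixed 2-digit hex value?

0xEE

s_0 = ciphertext = 0x80
s_1 = InvRound(s_0, k_6) = 0xE8
s_2 = InvRound(s_1, k_5) = 0xEE
s_3 = InvRound(s_2, k_4) = 0xBE
s_4 = InvRound(s_3, k_3) = 0x9B
s_5 = InvRound(s_4, k_2) = 0x19
s_6 = InvRound(s_5, k_1) = 0xE1
s_7 = InvRound(s_6, k_0) = 0xEE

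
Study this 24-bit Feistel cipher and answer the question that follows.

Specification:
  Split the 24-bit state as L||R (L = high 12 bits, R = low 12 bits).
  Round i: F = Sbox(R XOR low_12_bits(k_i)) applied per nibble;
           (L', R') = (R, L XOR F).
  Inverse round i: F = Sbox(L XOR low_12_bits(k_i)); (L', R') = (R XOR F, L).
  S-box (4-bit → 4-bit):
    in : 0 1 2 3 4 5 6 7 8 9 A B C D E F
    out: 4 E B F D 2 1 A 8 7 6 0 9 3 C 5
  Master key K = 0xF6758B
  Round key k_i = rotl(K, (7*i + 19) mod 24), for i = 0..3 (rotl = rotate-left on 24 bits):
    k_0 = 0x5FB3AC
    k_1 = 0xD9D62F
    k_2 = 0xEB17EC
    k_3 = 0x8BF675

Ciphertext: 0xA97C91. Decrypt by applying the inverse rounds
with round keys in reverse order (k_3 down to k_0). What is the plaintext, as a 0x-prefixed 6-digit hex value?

0x8C8F5D

s_0 = ciphertext = 0xA97C91
s_1 = InvRound(s_0, k_3) = 0x55AA97
s_2 = InvRound(s_1, k_2) = 0x19655A
s_3 = InvRound(s_2, k_1) = 0xF5D196
s_4 = InvRound(s_3, k_0) = 0x8C8F5D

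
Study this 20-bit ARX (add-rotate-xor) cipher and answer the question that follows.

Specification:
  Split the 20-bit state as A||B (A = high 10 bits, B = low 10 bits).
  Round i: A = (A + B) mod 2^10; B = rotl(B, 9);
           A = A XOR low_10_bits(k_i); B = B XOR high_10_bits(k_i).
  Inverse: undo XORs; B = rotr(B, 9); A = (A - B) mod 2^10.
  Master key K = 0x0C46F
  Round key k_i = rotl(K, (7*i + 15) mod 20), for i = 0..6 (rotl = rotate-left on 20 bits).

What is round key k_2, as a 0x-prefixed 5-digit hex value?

0x8DE18

K = 0x0C46F
k_0 = rotl(K, (7*0+15) mod 20) = rotl(K, 15) = 0x78623
k_1 = rotl(K, (7*1+15) mod 20) = rotl(K, 2) = 0x311BC
k_2 = rotl(K, (7*2+15) mod 20) = rotl(K, 9) = 0x8DE18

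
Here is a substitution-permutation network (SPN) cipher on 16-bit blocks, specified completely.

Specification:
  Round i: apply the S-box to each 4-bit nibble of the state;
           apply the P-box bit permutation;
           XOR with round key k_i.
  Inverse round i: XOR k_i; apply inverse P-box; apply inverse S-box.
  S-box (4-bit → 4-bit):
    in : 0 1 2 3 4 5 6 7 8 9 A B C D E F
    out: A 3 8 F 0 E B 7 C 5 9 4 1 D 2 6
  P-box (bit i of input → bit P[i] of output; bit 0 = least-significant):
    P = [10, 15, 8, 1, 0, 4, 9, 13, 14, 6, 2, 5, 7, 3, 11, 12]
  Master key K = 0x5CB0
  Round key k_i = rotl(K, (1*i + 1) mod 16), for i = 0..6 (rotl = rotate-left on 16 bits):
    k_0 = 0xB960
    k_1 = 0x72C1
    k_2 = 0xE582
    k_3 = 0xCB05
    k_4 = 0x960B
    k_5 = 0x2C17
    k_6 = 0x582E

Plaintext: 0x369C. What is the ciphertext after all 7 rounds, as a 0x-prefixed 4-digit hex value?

0x8FEF

s_0 = plaintext = 0x369C
s_1 = Round(s_0, k_0) = 0xE789
s_2 = Round(s_1, k_1) = 0x158D
s_3 = Round(s_2, k_2) = 0xC26C
s_4 = Round(s_3, k_3) = 0xEFB4
s_5 = Round(s_4, k_4) = 0x9447
s_6 = Round(s_5, k_5) = 0xA197
s_7 = Round(s_6, k_6) = 0x8FEF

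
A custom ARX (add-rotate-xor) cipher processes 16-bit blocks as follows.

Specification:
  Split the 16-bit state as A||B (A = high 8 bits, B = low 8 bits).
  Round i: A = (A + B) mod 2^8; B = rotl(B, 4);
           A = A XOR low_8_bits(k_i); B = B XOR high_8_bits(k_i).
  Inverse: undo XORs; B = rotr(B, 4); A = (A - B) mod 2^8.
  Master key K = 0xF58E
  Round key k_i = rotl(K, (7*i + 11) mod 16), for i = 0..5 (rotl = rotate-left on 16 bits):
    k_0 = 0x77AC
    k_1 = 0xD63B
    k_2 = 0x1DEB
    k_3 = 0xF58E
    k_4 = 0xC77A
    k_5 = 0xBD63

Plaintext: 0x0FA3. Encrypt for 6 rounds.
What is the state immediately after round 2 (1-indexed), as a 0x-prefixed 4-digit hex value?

s_0 = plaintext = 0x0FA3
s_1 = Round(s_0, k_0) = 0x1E4D
s_2 = Round(s_1, k_1) = 0x5002
s_3 = Round(s_2, k_2) = 0xB93D
s_4 = Round(s_3, k_3) = 0x7826
s_5 = Round(s_4, k_4) = 0xE4A5
s_6 = Round(s_5, k_5) = 0xEAE7

0x5002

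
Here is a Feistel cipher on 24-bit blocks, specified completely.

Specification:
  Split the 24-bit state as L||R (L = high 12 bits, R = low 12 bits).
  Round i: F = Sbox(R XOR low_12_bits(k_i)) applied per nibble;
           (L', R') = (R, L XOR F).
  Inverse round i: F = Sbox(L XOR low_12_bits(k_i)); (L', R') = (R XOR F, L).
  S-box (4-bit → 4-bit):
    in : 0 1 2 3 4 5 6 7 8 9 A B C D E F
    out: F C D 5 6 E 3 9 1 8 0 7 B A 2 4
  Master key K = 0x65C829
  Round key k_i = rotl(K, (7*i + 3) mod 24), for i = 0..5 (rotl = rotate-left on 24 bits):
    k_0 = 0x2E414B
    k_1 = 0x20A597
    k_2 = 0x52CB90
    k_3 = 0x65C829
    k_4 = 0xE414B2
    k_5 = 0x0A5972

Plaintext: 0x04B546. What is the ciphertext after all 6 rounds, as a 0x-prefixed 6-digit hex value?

s_0 = plaintext = 0x04B546
s_1 = Round(s_0, k_0) = 0x5466B1
s_2 = Round(s_1, k_1) = 0x6B1095
s_3 = Round(s_2, k_2) = 0x09514F
s_4 = Round(s_3, k_3) = 0x14F8A6
s_5 = Round(s_4, k_4) = 0x8A6A89
s_6 = Round(s_5, k_5) = 0xA89DE1

0xA89DE1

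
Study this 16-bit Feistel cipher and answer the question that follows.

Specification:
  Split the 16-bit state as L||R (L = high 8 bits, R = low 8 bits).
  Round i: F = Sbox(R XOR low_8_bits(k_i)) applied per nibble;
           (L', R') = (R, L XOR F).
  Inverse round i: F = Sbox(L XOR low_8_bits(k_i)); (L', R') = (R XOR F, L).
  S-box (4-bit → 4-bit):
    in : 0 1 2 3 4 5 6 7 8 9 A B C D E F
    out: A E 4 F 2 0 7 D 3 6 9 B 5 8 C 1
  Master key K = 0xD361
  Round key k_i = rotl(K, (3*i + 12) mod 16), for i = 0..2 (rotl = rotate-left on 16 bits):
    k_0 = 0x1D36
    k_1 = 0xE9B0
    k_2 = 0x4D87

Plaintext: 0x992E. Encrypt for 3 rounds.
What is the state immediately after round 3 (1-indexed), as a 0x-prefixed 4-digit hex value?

s_0 = plaintext = 0x992E
s_1 = Round(s_0, k_0) = 0x2E7A
s_2 = Round(s_1, k_1) = 0x7A77
s_3 = Round(s_2, k_2) = 0x7760

0x7760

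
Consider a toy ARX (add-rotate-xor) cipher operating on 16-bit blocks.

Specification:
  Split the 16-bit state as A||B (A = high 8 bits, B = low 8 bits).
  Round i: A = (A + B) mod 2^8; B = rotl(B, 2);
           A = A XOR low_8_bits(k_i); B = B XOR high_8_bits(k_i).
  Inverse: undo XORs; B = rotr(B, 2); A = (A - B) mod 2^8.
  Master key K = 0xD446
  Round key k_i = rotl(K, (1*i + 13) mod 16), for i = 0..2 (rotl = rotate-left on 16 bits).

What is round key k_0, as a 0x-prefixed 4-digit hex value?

K = 0xD446
k_0 = rotl(K, (1*0+13) mod 16) = rotl(K, 13) = 0xDA88

0xDA88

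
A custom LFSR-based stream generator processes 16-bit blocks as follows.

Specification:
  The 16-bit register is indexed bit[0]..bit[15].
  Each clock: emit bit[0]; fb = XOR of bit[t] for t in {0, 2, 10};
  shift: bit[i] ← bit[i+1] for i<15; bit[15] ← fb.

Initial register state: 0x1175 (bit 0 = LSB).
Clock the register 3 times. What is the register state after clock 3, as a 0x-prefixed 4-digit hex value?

reg_0 = 0x1175
clock 1: out=1, reg = 0x08BA
clock 2: out=0, reg = 0x045D
clock 3: out=1, reg = 0x822E

0x822E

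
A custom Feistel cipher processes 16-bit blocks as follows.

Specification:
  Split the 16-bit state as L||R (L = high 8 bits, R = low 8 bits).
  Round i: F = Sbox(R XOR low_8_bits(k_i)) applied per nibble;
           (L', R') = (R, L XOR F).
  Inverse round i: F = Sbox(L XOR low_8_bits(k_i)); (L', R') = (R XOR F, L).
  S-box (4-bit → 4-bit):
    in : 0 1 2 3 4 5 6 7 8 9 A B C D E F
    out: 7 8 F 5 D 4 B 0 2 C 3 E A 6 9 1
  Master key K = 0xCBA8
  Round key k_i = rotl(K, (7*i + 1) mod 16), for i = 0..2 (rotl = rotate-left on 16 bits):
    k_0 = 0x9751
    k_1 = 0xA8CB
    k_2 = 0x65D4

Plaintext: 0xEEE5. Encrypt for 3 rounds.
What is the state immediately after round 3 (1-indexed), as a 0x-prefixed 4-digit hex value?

0x47C6

s_0 = plaintext = 0xEEE5
s_1 = Round(s_0, k_0) = 0xE503
s_2 = Round(s_1, k_1) = 0x0347
s_3 = Round(s_2, k_2) = 0x47C6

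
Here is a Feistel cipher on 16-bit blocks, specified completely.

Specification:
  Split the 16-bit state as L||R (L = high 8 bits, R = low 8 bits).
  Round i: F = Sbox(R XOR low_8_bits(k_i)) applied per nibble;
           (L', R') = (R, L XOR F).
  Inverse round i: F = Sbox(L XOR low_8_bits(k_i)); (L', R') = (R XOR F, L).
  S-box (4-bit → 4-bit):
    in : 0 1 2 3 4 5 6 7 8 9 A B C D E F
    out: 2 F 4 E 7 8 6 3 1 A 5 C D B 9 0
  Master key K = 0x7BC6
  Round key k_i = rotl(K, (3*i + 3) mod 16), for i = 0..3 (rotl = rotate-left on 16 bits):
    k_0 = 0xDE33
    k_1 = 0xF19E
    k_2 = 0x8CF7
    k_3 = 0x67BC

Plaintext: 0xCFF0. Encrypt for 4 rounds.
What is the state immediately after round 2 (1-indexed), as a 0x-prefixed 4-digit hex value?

s_0 = plaintext = 0xCFF0
s_1 = Round(s_0, k_0) = 0xF011
s_2 = Round(s_1, k_1) = 0x11E0
s_3 = Round(s_2, k_2) = 0xE0E2
s_4 = Round(s_3, k_3) = 0xE269

0x11E0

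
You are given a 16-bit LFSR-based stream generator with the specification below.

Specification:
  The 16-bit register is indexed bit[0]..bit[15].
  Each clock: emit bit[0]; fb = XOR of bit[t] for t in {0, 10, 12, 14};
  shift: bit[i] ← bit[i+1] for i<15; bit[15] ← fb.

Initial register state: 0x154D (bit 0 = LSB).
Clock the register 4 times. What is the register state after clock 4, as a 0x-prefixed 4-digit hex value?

0xD154

reg_0 = 0x154D
clock 1: out=1, reg = 0x8AA6
clock 2: out=0, reg = 0x4553
clock 3: out=1, reg = 0xA2A9
clock 4: out=1, reg = 0xD154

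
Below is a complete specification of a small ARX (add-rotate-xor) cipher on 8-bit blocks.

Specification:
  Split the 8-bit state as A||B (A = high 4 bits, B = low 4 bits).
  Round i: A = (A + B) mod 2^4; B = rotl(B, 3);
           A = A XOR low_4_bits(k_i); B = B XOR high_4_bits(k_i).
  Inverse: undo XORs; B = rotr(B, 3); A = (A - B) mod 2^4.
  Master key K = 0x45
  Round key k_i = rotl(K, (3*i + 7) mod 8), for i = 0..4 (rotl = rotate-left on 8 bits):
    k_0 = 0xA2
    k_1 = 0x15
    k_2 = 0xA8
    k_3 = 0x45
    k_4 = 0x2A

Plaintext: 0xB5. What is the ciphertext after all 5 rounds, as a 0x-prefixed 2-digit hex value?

s_0 = plaintext = 0xB5
s_1 = Round(s_0, k_0) = 0x20
s_2 = Round(s_1, k_1) = 0x71
s_3 = Round(s_2, k_2) = 0x02
s_4 = Round(s_3, k_3) = 0x75
s_5 = Round(s_4, k_4) = 0x68

0x68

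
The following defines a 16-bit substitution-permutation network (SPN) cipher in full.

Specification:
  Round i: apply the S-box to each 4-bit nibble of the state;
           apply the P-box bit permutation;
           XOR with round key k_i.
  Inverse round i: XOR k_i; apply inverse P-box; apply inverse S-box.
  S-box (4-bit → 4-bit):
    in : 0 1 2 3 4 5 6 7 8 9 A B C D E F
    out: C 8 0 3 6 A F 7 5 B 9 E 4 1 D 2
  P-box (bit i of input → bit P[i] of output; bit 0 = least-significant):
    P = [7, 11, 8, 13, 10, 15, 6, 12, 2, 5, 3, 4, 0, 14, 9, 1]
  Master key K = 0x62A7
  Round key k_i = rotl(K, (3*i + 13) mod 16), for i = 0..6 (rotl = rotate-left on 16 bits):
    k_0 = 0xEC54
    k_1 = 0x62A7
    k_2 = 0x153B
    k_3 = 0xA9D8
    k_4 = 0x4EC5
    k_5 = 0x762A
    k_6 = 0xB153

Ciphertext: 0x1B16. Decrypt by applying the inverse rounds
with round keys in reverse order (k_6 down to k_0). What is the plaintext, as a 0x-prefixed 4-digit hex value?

s_0 = ciphertext = 0x1B16
s_1 = InvRound(s_0, k_6) = 0x8D45
s_2 = InvRound(s_1, k_5) = 0x67BB
s_3 = InvRound(s_2, k_4) = 0x16CB
s_4 = InvRound(s_3, k_3) = 0xE19B
s_5 = InvRound(s_4, k_2) = 0xFF9A
s_6 = InvRound(s_5, k_1) = 0xD694
s_7 = InvRound(s_6, k_0) = 0xC209

0xC209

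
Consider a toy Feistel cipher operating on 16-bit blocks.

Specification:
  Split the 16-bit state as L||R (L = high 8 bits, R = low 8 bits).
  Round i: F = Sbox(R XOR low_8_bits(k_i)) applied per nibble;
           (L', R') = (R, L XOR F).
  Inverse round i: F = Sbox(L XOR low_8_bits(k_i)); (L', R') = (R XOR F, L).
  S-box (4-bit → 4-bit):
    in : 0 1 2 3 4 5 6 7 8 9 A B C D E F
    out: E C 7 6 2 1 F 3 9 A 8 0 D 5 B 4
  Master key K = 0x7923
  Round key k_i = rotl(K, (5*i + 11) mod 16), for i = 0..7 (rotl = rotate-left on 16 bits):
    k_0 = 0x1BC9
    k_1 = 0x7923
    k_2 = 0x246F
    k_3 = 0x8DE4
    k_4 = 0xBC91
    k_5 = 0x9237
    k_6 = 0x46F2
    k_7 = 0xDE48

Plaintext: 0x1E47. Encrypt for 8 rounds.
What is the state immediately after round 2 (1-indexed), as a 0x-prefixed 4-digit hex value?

0x85C8

s_0 = plaintext = 0x1E47
s_1 = Round(s_0, k_0) = 0x4785
s_2 = Round(s_1, k_1) = 0x85C8
s_3 = Round(s_2, k_2) = 0xC806
s_4 = Round(s_3, k_3) = 0x067F
s_5 = Round(s_4, k_4) = 0x7FBD
s_6 = Round(s_5, k_5) = 0xBDE7
s_7 = Round(s_6, k_6) = 0xE77C
s_8 = Round(s_7, k_7) = 0x7C85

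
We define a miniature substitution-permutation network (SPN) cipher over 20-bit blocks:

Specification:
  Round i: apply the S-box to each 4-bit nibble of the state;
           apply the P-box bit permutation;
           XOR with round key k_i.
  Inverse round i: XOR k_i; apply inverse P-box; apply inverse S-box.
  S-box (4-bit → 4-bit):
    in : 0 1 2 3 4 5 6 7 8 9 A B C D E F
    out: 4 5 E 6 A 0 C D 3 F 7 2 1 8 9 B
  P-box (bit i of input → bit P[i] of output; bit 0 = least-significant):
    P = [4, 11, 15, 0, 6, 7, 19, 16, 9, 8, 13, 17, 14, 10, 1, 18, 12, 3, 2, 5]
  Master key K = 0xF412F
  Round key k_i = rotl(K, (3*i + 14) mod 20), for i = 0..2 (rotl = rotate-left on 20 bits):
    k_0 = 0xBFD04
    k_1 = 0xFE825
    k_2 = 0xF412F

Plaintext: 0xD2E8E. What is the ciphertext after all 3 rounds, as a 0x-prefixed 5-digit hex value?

0x85D20

s_0 = plaintext = 0xD2E8E
s_1 = Round(s_0, k_0) = 0xDFBF7
s_2 = Round(s_1, k_1) = 0xA2DD4
s_3 = Round(s_2, k_2) = 0x85D20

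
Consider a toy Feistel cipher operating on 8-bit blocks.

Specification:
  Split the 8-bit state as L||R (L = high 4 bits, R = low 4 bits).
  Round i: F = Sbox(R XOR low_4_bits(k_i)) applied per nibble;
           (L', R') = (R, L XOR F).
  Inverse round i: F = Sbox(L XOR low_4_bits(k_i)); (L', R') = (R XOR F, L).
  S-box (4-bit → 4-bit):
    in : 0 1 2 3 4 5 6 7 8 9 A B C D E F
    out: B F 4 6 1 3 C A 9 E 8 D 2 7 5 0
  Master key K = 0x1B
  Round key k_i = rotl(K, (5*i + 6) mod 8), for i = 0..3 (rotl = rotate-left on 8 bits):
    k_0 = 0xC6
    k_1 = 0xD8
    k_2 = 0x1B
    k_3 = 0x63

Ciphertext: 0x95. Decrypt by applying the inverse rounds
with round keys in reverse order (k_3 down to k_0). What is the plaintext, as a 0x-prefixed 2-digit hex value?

s_0 = ciphertext = 0x95
s_1 = InvRound(s_0, k_3) = 0xD9
s_2 = InvRound(s_1, k_2) = 0x5D
s_3 = InvRound(s_2, k_1) = 0xA5
s_4 = InvRound(s_3, k_0) = 0x7A

0x7A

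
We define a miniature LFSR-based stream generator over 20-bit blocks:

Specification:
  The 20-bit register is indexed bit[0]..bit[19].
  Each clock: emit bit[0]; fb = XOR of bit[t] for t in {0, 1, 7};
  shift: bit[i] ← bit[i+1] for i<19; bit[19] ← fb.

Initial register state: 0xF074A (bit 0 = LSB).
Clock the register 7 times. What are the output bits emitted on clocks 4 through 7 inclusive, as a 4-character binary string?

reg_0 = 0xF074A
clock 1: out=0, reg = 0xF83A5
clock 2: out=1, reg = 0x7C1D2
clock 3: out=0, reg = 0x3E0E9
clock 4: out=1, reg = 0x1F074
clock 5: out=0, reg = 0x0F83A
clock 6: out=0, reg = 0x87C1D
clock 7: out=1, reg = 0xC3E0E

1001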